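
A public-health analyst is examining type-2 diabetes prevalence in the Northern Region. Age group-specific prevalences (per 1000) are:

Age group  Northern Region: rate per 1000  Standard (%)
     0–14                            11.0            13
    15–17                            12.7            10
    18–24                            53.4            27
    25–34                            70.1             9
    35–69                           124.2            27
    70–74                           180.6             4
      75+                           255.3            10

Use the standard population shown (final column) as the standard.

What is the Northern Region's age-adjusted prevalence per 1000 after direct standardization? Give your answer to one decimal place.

Standard weights: 0.13, 0.10, 0.27, 0.09, 0.27, 0.04, 0.10.
Standardized rate: 0.1300×11.0 + 0.1000×12.7 + 0.2700×53.4 + 0.0900×70.1 + 0.2700×124.2 + 0.0400×180.6 + 0.1000×255.3 = 89.7150 per 1000.

89.7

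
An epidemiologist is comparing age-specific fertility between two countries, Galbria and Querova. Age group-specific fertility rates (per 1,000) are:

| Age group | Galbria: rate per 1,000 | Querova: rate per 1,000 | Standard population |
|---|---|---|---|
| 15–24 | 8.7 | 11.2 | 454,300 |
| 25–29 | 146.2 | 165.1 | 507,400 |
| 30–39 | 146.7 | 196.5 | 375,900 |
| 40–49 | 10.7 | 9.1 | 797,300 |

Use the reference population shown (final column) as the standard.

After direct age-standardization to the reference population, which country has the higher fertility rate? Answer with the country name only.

Standard total = 2,134,900; weights = 0.2128, 0.2377, 0.1761, 0.3735.
Galbria: 0.2128×8.7 + 0.2377×146.2 + 0.1761×146.7 + 0.3735×10.7 = 66.4246 per 1,000.
Querova: 0.2128×11.2 + 0.2377×165.1 + 0.1761×196.5 + 0.3735×9.1 = 79.6195 per 1,000.

Querova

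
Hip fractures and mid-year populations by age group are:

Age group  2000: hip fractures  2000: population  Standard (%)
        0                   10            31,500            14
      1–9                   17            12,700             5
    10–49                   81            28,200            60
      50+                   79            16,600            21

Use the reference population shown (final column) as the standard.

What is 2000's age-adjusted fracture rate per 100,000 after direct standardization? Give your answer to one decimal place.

283.4

Age-specific rates per 100,000 for 2000: 31.75, 133.86, 287.23, 475.90.
Standard weights: 0.14, 0.05, 0.60, 0.21.
Standardized rate: 0.1400×31.75 + 0.0500×133.86 + 0.6000×287.23 + 0.2100×475.90 = 283.4175 per 100,000.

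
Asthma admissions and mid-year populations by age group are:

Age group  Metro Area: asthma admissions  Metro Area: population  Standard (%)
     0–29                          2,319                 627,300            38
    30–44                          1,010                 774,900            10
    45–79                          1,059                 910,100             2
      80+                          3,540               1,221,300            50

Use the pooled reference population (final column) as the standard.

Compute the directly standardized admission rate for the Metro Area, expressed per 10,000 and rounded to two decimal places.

Age-specific rates per 10,000 for the Metro Area: 36.97, 13.03, 11.64, 28.99.
Standard weights: 0.38, 0.10, 0.02, 0.50.
Standardized rate: 0.3800×36.97 + 0.1000×13.03 + 0.0200×11.64 + 0.5000×28.99 = 30.0767 per 10,000.

30.08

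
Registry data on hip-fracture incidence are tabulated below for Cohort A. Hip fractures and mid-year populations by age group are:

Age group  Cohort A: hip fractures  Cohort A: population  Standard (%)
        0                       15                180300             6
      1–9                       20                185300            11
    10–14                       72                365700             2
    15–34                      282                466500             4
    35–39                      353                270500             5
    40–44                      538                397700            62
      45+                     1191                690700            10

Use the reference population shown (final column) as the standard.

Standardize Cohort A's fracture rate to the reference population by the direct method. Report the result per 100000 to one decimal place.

112.1

Age-specific rates per 100000 for Cohort A: 8.32, 10.79, 19.69, 60.45, 130.50, 135.28, 172.43.
Standard weights: 0.06, 0.11, 0.02, 0.04, 0.05, 0.62, 0.10.
Standardized rate: 0.0600×8.32 + 0.1100×10.79 + 0.0200×19.69 + 0.0400×60.45 + 0.0500×130.50 + 0.6200×135.28 + 0.1000×172.43 = 112.1388 per 100000.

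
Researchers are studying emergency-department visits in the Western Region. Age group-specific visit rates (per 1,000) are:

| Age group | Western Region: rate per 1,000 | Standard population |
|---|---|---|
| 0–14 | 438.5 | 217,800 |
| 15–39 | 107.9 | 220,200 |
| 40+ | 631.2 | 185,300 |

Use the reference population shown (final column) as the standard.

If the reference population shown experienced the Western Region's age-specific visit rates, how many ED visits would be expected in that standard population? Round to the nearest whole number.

Expected ED visits = Σ (standard pop × age-specific rate ÷ 1,000)
= 217,800×438.5/1,000 + 220,200×107.9/1,000 + 185,300×631.2/1,000
= 95505.30 + 23759.58 + 116961.36 = 236226.24.

236226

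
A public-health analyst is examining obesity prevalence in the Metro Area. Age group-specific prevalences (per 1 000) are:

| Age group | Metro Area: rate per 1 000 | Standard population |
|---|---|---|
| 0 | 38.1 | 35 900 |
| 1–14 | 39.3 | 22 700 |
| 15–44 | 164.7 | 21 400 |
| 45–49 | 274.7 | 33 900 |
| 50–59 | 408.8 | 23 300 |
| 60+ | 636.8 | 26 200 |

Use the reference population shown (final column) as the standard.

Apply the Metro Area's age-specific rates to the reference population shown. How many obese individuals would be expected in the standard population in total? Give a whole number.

41306

Expected obese individuals = Σ (standard pop × age-specific rate ÷ 1 000)
= 35 900×38.1/1 000 + 22 700×39.3/1 000 + 21 400×164.7/1 000 + 33 900×274.7/1 000 + 23 300×408.8/1 000 + 26 200×636.8/1 000
= 1367.79 + 892.11 + 3524.58 + 9312.33 + 9525.04 + 16684.16 = 41306.01.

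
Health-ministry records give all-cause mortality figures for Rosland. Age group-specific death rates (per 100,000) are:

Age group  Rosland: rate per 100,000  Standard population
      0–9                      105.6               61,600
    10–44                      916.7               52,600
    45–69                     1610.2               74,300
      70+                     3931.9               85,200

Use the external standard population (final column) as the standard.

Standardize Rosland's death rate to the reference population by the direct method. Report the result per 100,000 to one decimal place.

Standard total = 273,700; weights = 0.2251, 0.1922, 0.2715, 0.3113.
Standardized rate: 0.2251×105.6 + 0.1922×916.7 + 0.2715×1610.2 + 0.3113×3931.9 = 1861.0125 per 100,000.

1861.0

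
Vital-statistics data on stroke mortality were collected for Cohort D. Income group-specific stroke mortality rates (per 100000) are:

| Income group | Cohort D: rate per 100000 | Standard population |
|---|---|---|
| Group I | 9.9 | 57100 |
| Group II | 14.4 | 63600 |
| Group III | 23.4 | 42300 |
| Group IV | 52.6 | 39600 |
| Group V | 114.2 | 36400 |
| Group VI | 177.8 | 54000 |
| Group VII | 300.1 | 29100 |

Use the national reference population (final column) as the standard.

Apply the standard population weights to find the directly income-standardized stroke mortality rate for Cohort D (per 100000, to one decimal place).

84.0

Standard total = 322100; weights = 0.1773, 0.1975, 0.1313, 0.1229, 0.1130, 0.1676, 0.0903.
Standardized rate: 0.1773×9.9 + 0.1975×14.4 + 0.1313×23.4 + 0.1229×52.6 + 0.1130×114.2 + 0.1676×177.8 + 0.0903×300.1 = 83.9643 per 100000.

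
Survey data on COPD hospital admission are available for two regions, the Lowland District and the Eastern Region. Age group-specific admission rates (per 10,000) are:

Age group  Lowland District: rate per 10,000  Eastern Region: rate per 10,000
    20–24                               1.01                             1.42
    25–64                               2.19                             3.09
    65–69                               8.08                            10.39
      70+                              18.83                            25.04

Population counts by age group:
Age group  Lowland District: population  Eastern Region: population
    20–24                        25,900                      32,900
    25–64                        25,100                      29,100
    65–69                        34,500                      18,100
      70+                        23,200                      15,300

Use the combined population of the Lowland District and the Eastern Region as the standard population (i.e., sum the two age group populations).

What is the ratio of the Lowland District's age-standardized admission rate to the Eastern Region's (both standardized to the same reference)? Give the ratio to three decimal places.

Combined standard total = 204,100; weights = 0.2881, 0.2656, 0.2577, 0.1886.
The Lowland District: 0.2881×1.01 + 0.2656×2.19 + 0.2577×8.08 + 0.1886×18.83 = 6.5069 per 10,000.
The Eastern Region: 0.2881×1.42 + 0.2656×3.09 + 0.2577×10.39 + 0.1886×25.04 = 8.6307 per 10,000.
Ratio = 6.5069 ÷ 8.6307 = 0.75392.

0.754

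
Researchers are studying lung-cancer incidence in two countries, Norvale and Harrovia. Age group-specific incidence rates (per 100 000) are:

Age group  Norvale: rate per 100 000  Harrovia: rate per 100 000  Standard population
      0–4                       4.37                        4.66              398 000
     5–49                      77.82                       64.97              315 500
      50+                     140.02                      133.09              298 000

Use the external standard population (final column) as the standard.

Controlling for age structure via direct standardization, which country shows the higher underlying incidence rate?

Standard total = 1 011 500; weights = 0.3935, 0.3119, 0.2946.
Norvale: 0.3935×4.37 + 0.3119×77.82 + 0.2946×140.02 = 67.2441 per 100 000.
Harrovia: 0.3935×4.66 + 0.3119×64.97 + 0.2946×133.09 = 61.3085 per 100 000.

Norvale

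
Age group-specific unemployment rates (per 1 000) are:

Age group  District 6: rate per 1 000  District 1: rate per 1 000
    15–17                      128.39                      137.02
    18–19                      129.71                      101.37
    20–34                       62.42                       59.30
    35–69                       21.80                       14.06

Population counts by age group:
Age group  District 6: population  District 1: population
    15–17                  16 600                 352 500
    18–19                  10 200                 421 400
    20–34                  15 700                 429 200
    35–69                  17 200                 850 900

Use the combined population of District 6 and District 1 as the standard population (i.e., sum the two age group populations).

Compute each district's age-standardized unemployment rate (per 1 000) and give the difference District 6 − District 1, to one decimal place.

8.1

Combined standard total = 2 113 700; weights = 0.1746, 0.2042, 0.2105, 0.4107.
District 6: 0.1746×128.39 + 0.2042×129.71 + 0.2105×62.42 + 0.4107×21.80 = 70.9972 per 1 000.
District 1: 0.1746×137.02 + 0.2042×101.37 + 0.2105×59.30 + 0.4107×14.06 = 62.8819 per 1 000.
Difference = 70.9972 − 62.8819 = 8.1153.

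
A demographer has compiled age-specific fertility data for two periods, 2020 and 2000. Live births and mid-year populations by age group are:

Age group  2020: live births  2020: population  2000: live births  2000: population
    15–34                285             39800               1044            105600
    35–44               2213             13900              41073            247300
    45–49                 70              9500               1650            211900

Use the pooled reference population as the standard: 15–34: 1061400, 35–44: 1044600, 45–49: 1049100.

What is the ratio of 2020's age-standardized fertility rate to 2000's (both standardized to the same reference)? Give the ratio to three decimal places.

0.945

Age-specific rates per 1000 for 2020: 7.161, 159.209, 7.368.
For 2000: 9.886, 166.086, 7.787.
Standard total = 3155100; weights = 0.3364, 0.3311, 0.3325.
2020: 0.3364×7.161 + 0.3311×159.209 + 0.3325×7.368 = 57.5703 per 1000.
2000: 0.3364×9.886 + 0.3311×166.086 + 0.3325×7.787 = 60.9032 per 1000.
Ratio = 57.5703 ÷ 60.9032 = 0.94528.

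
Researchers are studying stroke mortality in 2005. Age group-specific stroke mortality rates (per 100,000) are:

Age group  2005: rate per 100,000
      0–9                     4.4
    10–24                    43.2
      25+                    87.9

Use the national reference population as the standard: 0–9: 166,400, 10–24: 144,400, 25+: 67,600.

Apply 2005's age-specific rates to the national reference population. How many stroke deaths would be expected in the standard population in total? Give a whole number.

129

Expected stroke deaths = Σ (standard pop × age-specific rate ÷ 100,000)
= 166,400×4.4/100,000 + 144,400×43.2/100,000 + 67,600×87.9/100,000
= 7.32 + 62.38 + 59.42 = 129.12.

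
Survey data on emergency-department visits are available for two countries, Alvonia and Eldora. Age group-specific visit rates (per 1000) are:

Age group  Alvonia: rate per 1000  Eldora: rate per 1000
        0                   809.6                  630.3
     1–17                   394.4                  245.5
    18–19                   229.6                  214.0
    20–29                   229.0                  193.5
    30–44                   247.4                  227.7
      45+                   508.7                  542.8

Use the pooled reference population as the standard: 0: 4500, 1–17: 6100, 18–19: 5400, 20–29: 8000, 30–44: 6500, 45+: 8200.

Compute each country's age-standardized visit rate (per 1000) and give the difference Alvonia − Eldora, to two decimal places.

Standard total = 38700; weights = 0.1163, 0.1576, 0.1395, 0.2067, 0.1680, 0.2119.
Alvonia: 0.1163×809.6 + 0.1576×394.4 + 0.1395×229.6 + 0.2067×229.0 + 0.1680×247.4 + 0.2119×508.7 = 385.0212 per 1000.
Eldora: 0.1163×630.3 + 0.1576×245.5 + 0.1395×214.0 + 0.2067×193.5 + 0.1680×227.7 + 0.2119×542.8 = 335.1036 per 1000.
Difference = 385.0212 − 335.1036 = 49.9176.

49.92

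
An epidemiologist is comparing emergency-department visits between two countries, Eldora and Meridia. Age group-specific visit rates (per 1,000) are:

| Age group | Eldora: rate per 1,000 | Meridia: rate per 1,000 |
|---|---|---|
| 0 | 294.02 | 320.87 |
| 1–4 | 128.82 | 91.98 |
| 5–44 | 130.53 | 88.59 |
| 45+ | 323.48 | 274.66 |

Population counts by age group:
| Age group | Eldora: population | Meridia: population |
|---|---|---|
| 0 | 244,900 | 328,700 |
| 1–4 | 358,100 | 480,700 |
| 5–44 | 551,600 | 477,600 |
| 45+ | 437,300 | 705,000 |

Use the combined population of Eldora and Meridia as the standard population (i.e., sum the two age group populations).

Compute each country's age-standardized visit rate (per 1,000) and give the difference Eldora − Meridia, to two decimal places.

Combined standard total = 3,583,900; weights = 0.1600, 0.2340, 0.2872, 0.3187.
Eldora: 0.1600×294.02 + 0.2340×128.82 + 0.2872×130.53 + 0.3187×323.48 = 217.7954 per 1,000.
Meridia: 0.1600×320.87 + 0.2340×91.98 + 0.2872×88.59 + 0.3187×274.66 = 185.8659 per 1,000.
Difference = 217.7954 − 185.8659 = 31.9295.

31.93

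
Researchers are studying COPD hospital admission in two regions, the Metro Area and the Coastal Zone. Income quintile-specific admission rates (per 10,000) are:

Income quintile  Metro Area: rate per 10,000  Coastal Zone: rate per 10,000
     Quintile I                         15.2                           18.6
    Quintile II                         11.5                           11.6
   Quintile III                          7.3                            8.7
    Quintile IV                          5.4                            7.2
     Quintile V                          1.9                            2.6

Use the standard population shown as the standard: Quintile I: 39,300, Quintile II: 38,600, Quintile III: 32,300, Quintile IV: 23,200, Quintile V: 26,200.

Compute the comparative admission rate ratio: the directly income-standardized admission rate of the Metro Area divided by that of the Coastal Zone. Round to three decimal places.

0.857

Standard total = 159,600; weights = 0.2462, 0.2419, 0.2024, 0.1454, 0.1642.
The Metro Area: 0.2462×15.2 + 0.2419×11.5 + 0.2024×7.3 + 0.1454×5.4 + 0.1642×1.9 = 9.0984 per 10,000.
The Coastal Zone: 0.2462×18.6 + 0.2419×11.6 + 0.2024×8.7 + 0.1454×7.2 + 0.1642×2.6 = 10.6197 per 10,000.
Ratio = 9.0984 ÷ 10.6197 = 0.85675.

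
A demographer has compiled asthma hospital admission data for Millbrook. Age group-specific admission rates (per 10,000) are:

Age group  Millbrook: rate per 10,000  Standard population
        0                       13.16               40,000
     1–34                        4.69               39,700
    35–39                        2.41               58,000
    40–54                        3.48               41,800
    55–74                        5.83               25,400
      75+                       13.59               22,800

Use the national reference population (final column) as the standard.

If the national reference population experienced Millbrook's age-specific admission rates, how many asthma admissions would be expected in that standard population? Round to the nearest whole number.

146

Expected asthma admissions = Σ (standard pop × age-specific rate ÷ 10,000)
= 40,000×13.16/10,000 + 39,700×4.69/10,000 + 58,000×2.41/10,000 + 41,800×3.48/10,000 + 25,400×5.83/10,000 + 22,800×13.59/10,000
= 52.64 + 18.62 + 13.98 + 14.55 + 14.81 + 30.99 = 145.58.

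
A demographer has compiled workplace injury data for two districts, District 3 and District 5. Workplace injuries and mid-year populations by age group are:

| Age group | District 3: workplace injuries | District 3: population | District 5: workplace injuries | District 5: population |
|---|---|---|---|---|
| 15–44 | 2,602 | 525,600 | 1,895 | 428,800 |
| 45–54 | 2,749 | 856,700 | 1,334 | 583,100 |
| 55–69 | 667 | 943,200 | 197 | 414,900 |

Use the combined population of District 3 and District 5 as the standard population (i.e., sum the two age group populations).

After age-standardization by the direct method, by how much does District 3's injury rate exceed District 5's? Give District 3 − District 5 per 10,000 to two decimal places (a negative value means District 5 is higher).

Age-specific rates per 10,000 for District 3: 49.51, 32.09, 7.07.
For District 5: 44.19, 22.88, 4.75.
Combined standard total = 3,752,300; weights = 0.2544, 0.3837, 0.3619.
District 3: 0.2544×49.51 + 0.3837×32.09 + 0.3619×7.07 = 27.4638 per 10,000.
District 5: 0.2544×44.19 + 0.3837×22.88 + 0.3619×4.75 = 21.7375 per 10,000.
Difference = 27.4638 − 21.7375 = 5.7263.

5.73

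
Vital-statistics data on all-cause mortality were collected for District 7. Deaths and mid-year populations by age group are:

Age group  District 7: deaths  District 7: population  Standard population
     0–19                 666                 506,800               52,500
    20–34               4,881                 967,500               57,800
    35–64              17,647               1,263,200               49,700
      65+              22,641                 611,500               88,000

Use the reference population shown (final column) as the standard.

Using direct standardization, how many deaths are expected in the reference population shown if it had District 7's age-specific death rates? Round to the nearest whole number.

Age-specific rates per 100,000 for District 7: 131.41, 504.50, 1397.01, 3702.53.
Expected deaths = Σ (standard pop × age-specific rate ÷ 100,000)
= 52,500×131.41/100,000 + 57,800×504.50/100,000 + 49,700×1397.01/100,000 + 88,000×3702.53/100,000
= 68.99 + 291.60 + 694.31 + 3258.23 = 4313.13.

4313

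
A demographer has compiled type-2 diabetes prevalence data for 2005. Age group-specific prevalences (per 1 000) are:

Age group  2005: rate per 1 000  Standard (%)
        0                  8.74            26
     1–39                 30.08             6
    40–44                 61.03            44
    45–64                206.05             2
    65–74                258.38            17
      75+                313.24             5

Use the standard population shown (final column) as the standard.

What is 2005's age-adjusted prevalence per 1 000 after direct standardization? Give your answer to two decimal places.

Standard weights: 0.26, 0.06, 0.44, 0.02, 0.17, 0.05.
Standardized rate: 0.2600×8.74 + 0.0600×30.08 + 0.4400×61.03 + 0.0200×206.05 + 0.1700×258.38 + 0.0500×313.24 = 94.6380 per 1 000.

94.64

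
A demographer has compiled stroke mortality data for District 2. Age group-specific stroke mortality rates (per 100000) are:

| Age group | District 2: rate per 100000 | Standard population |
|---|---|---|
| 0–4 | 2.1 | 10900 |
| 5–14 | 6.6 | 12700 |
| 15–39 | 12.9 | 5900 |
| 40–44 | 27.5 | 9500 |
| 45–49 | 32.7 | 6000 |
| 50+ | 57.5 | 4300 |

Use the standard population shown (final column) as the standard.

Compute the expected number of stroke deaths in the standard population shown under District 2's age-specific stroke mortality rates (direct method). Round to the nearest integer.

Expected stroke deaths = Σ (standard pop × age-specific rate ÷ 100000)
= 10900×2.1/100000 + 12700×6.6/100000 + 5900×12.9/100000 + 9500×27.5/100000 + 6000×32.7/100000 + 4300×57.5/100000
= 0.23 + 0.84 + 0.76 + 2.61 + 1.96 + 2.47 = 8.88.

9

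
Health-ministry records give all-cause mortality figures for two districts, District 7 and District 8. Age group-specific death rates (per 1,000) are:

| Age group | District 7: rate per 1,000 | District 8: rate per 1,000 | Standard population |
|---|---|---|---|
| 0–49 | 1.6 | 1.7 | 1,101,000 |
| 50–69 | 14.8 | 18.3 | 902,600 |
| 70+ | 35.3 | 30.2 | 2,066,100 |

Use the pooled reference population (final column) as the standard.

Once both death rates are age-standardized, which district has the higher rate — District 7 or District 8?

District 7

Standard total = 4,069,700; weights = 0.2705, 0.2218, 0.5077.
District 7: 0.2705×1.6 + 0.2218×14.8 + 0.5077×35.3 = 21.6363 per 1,000.
District 8: 0.2705×1.7 + 0.2218×18.3 + 0.5077×30.2 = 19.8505 per 1,000.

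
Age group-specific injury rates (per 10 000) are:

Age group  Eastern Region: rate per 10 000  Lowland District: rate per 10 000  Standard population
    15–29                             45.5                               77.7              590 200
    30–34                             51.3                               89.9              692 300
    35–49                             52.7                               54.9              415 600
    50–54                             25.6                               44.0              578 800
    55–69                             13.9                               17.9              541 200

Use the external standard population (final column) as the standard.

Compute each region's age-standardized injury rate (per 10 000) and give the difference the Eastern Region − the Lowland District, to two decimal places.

Standard total = 2 818 100; weights = 0.2094, 0.2457, 0.1475, 0.2054, 0.1920.
The Eastern Region: 0.2094×45.5 + 0.2457×51.3 + 0.1475×52.7 + 0.2054×25.6 + 0.1920×13.9 = 37.8309 per 10 000.
The Lowland District: 0.2094×77.7 + 0.2457×89.9 + 0.1475×54.9 + 0.2054×44.0 + 0.1920×17.9 = 58.9289 per 10 000.
Difference = 37.8309 − 58.9289 = -21.0980.

-21.10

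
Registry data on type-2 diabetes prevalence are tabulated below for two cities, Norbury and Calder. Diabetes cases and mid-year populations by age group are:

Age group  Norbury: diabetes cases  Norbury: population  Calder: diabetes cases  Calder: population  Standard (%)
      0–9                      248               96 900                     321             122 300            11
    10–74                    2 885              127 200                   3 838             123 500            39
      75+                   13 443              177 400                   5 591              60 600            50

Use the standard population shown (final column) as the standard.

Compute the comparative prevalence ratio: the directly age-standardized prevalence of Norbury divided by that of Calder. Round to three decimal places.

Age-specific rates per 1 000 for Norbury: 2.559, 22.681, 75.778.
For Calder: 2.625, 31.077, 92.261.
Standard weights: 0.11, 0.39, 0.50.
Norbury: 0.1100×2.559 + 0.3900×22.681 + 0.5000×75.778 = 47.0160 per 1 000.
Calder: 0.1100×2.625 + 0.3900×31.077 + 0.5000×92.261 = 58.5391 per 1 000.
Ratio = 47.0160 ÷ 58.5391 = 0.80316.

0.803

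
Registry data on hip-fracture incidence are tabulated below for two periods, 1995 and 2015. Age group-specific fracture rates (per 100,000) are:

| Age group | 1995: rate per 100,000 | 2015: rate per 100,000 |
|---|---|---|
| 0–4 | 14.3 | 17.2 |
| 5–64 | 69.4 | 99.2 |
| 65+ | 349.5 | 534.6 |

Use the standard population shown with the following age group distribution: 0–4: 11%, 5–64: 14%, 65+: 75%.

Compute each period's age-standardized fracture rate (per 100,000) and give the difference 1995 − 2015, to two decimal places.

-143.32

Standard weights: 0.11, 0.14, 0.75.
1995: 0.1100×14.3 + 0.1400×69.4 + 0.7500×349.5 = 273.4140 per 100,000.
2015: 0.1100×17.2 + 0.1400×99.2 + 0.7500×534.6 = 416.7300 per 100,000.
Difference = 273.4140 − 416.7300 = -143.3160.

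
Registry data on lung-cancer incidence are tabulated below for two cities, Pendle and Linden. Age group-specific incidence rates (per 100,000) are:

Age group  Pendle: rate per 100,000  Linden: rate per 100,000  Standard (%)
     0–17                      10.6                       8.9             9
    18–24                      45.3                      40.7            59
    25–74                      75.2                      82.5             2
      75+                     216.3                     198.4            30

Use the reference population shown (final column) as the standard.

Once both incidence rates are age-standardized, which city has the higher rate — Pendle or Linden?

Pendle

Standard weights: 0.09, 0.59, 0.02, 0.30.
Pendle: 0.0900×10.6 + 0.5900×45.3 + 0.0200×75.2 + 0.3000×216.3 = 94.0750 per 100,000.
Linden: 0.0900×8.9 + 0.5900×40.7 + 0.0200×82.5 + 0.3000×198.4 = 85.9840 per 100,000.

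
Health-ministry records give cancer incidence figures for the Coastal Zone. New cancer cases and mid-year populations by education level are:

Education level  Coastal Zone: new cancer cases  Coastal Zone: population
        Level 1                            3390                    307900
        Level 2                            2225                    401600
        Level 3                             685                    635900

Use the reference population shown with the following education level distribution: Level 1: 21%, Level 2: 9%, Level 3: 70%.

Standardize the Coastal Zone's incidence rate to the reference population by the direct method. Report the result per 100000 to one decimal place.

Education-specific rates per 100000 for the Coastal Zone: 1101.01, 554.03, 107.72.
Standard weights: 0.21, 0.09, 0.70.
Standardized rate: 0.2100×1101.01 + 0.0900×554.03 + 0.7000×107.72 = 356.4794 per 100000.

356.5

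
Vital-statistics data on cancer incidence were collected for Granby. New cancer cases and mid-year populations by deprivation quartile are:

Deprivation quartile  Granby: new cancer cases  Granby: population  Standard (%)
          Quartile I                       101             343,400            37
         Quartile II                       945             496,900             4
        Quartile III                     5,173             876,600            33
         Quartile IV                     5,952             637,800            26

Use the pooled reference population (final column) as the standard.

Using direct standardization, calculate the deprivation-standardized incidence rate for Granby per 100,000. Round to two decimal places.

455.86

Deprivation-specific rates per 100,000 for Granby: 29.41, 190.18, 590.12, 933.21.
Standard weights: 0.37, 0.04, 0.33, 0.26.
Standardized rate: 0.3700×29.41 + 0.0400×190.18 + 0.3300×590.12 + 0.2600×933.21 = 455.8635 per 100,000.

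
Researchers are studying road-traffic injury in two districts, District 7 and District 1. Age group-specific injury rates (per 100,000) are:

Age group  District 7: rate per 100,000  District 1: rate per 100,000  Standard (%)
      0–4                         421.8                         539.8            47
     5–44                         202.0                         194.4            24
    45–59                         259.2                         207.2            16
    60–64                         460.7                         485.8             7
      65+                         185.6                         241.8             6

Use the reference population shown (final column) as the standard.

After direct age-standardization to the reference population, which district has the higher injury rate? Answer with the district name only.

District 1

Standard weights: 0.47, 0.24, 0.16, 0.07, 0.06.
District 7: 0.4700×421.8 + 0.2400×202.0 + 0.1600×259.2 + 0.0700×460.7 + 0.0600×185.6 = 331.5830 per 100,000.
District 1: 0.4700×539.8 + 0.2400×194.4 + 0.1600×207.2 + 0.0700×485.8 + 0.0600×241.8 = 382.0280 per 100,000.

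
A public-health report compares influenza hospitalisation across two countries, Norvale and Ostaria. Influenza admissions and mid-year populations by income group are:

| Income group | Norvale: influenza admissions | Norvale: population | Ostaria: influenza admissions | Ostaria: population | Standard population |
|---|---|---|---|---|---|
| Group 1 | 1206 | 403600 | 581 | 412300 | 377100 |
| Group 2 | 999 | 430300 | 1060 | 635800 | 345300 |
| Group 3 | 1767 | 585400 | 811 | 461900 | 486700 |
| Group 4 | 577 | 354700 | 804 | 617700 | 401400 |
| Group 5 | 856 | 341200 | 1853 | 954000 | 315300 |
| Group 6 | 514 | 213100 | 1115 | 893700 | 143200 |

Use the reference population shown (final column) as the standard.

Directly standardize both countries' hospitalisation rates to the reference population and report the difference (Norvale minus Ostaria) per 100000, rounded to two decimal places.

92.40

Income-specific rates per 100000 for Norvale: 298.81, 232.16, 301.84, 162.67, 250.88, 241.20.
For Ostaria: 140.92, 166.72, 175.58, 130.16, 194.23, 124.76.
Standard total = 2069000; weights = 0.1823, 0.1669, 0.2352, 0.1940, 0.1524, 0.0692.
Norvale: 0.1823×298.81 + 0.1669×232.16 + 0.2352×301.84 + 0.1940×162.67 + 0.1524×250.88 + 0.0692×241.20 = 250.6982 per 100000.
Ostaria: 0.1823×140.92 + 0.1669×166.72 + 0.2352×175.58 + 0.1940×130.16 + 0.1524×194.23 + 0.0692×124.76 = 158.2971 per 100000.
Difference = 250.6982 − 158.2971 = 92.4011.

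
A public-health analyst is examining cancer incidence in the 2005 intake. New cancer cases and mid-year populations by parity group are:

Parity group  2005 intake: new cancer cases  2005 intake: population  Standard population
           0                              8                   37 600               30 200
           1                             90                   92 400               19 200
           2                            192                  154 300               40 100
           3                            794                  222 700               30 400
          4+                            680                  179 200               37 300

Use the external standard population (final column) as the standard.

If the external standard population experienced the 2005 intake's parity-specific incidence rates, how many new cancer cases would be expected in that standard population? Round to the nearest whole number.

325

Parity-specific rates per 100 000 for the 2005 intake: 21.28, 97.40, 124.43, 356.53, 379.46.
Expected new cancer cases = Σ (standard pop × parity-specific rate ÷ 100 000)
= 30 200×21.28/100 000 + 19 200×97.40/100 000 + 40 100×124.43/100 000 + 30 400×356.53/100 000 + 37 300×379.46/100 000
= 6.43 + 18.70 + 49.90 + 108.39 + 141.54 = 324.95.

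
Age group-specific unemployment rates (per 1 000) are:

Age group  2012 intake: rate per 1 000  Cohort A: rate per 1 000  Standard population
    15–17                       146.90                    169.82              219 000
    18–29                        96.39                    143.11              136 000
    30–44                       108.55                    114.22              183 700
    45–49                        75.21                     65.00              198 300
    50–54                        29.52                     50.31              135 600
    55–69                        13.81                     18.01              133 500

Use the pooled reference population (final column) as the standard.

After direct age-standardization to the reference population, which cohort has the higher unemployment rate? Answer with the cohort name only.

Cohort A

Standard total = 1 006 100; weights = 0.2177, 0.1352, 0.1826, 0.1971, 0.1348, 0.1327.
The 2012 intake: 0.2177×146.90 + 0.1352×96.39 + 0.1826×108.55 + 0.1971×75.21 + 0.1348×29.52 + 0.1327×13.81 = 85.4602 per 1 000.
Cohort A: 0.2177×169.82 + 0.1352×143.11 + 0.1826×114.22 + 0.1971×65.00 + 0.1348×50.31 + 0.1327×18.01 = 99.1468 per 1 000.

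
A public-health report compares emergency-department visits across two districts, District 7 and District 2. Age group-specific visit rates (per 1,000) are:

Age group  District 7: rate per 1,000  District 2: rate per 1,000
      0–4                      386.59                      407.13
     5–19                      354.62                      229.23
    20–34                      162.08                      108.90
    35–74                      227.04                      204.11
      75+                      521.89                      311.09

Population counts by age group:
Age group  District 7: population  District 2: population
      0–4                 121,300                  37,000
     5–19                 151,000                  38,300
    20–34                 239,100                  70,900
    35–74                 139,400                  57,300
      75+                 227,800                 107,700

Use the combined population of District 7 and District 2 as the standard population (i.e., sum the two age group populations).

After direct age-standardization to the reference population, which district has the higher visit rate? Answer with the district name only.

District 7

Combined standard total = 1,189,800; weights = 0.1330, 0.1591, 0.2605, 0.1653, 0.2820.
District 7: 0.1330×386.59 + 0.1591×354.62 + 0.2605×162.08 + 0.1653×227.04 + 0.2820×521.89 = 334.7827 per 1,000.
District 2: 0.1330×407.13 + 0.1591×229.23 + 0.2605×108.90 + 0.1653×204.11 + 0.2820×311.09 = 240.4774 per 1,000.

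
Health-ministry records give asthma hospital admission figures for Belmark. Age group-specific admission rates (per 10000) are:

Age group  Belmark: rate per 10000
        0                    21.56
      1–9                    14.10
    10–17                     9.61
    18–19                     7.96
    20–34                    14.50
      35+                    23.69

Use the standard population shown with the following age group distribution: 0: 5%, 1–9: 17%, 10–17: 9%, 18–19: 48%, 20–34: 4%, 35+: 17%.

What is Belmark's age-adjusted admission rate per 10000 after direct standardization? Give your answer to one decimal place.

Standard weights: 0.05, 0.17, 0.09, 0.48, 0.04, 0.17.
Standardized rate: 0.0500×21.56 + 0.1700×14.10 + 0.0900×9.61 + 0.4800×7.96 + 0.0400×14.50 + 0.1700×23.69 = 12.7680 per 10000.

12.8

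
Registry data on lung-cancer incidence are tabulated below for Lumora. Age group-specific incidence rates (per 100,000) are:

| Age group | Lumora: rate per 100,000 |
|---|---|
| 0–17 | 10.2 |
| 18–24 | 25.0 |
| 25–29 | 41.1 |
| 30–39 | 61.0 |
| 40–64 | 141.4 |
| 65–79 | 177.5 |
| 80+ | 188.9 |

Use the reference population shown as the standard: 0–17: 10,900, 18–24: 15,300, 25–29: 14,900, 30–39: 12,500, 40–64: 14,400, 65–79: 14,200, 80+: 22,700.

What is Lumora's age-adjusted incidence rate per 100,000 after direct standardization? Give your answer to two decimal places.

Standard total = 104,900; weights = 0.1039, 0.1459, 0.1420, 0.1192, 0.1373, 0.1354, 0.2164.
Standardized rate: 0.1039×10.2 + 0.1459×25.0 + 0.1420×41.1 + 0.1192×61.0 + 0.1373×141.4 + 0.1354×177.5 + 0.2164×188.9 = 102.1283 per 100,000.

102.13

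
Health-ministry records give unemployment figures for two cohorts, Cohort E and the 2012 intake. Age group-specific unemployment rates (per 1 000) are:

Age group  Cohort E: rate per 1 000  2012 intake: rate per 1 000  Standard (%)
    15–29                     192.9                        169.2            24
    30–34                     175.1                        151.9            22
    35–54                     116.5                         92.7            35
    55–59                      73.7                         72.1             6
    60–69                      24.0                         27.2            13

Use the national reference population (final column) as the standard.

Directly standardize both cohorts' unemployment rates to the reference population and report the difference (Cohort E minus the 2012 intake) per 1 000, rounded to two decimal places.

Standard weights: 0.24, 0.22, 0.35, 0.06, 0.13.
Cohort E: 0.2400×192.9 + 0.2200×175.1 + 0.3500×116.5 + 0.0600×73.7 + 0.1300×24.0 = 133.1350 per 1 000.
The 2012 intake: 0.2400×169.2 + 0.2200×151.9 + 0.3500×92.7 + 0.0600×72.1 + 0.1300×27.2 = 114.3330 per 1 000.
Difference = 133.1350 − 114.3330 = 18.8020.

18.80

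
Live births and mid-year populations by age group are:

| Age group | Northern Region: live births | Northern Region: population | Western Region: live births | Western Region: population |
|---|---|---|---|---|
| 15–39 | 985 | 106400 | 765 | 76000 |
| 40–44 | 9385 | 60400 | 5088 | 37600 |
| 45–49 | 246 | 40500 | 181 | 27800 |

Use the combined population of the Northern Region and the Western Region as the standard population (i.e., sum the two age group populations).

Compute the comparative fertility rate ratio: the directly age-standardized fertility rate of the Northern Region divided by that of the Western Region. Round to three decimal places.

1.115

Age-specific rates per 1000 for the Northern Region: 9.258, 155.381, 6.074.
For the Western Region: 10.066, 135.319, 6.511.
Combined standard total = 348700; weights = 0.5231, 0.2810, 0.1959.
The Northern Region: 0.5231×9.258 + 0.2810×155.381 + 0.1959×6.074 = 49.7010 per 1000.
The Western Region: 0.5231×10.066 + 0.2810×135.319 + 0.1959×6.511 = 44.5712 per 1000.
Ratio = 49.7010 ÷ 44.5712 = 1.11509.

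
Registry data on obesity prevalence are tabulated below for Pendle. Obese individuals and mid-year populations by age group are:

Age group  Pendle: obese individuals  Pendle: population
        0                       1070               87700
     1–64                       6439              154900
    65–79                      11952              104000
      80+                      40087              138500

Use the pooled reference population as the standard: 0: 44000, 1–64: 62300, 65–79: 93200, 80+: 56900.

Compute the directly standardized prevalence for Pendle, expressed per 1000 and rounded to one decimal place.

Age-specific rates per 1000 for Pendle: 12.201, 41.569, 114.923, 289.437.
Standard total = 256400; weights = 0.1716, 0.2430, 0.3635, 0.2219.
Standardized rate: 0.1716×12.201 + 0.2430×41.569 + 0.3635×114.923 + 0.2219×289.437 = 118.1995 per 1000.

118.2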